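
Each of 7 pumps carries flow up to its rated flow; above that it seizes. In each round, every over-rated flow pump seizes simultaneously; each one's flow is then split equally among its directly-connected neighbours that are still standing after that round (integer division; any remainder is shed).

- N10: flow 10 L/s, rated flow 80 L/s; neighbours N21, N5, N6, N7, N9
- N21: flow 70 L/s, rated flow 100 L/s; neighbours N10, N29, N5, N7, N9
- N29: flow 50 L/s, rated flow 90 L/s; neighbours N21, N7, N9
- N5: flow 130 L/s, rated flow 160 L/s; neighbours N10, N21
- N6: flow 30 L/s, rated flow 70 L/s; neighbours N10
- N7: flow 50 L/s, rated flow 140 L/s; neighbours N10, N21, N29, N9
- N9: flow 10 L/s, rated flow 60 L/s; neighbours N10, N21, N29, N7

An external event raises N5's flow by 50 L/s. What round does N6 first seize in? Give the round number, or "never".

Round 1 — N5 at 180 > 160. N5 seizes.
  N5 sheds 180 L/s to N10, N21: 90 each.
    N10: 10+90 = 100 > 80
    N21: 70+90 = 160 > 100
Round 2 — N10, N21 seize.
  N10 sheds 100 L/s to N6, N7, N9: 33 each (1 lost).
    N6: 30+33 = 63 ≤ 70
    N7: 50+33 = 83 ≤ 140
    N9: 10+33 = 43 ≤ 60
  N21 sheds 160 L/s to N29, N7, N9: 53 each (1 lost).
    N29: 50+53 = 103 > 90
    N7: 83+53 = 136 ≤ 140
    N9: 43+53 = 96 > 60
Round 3 — N29, N9 seize.
  N29 sheds 103 L/s to N7: 103 each.
    N7: 136+103 = 239 > 140
  N9 sheds 96 L/s to N7: 96 each.
    N7: 239+96 = 335 > 140
Round 4 — N7 seizes.
  N7 sheds 335 L/s: no online neighbours, lost.
No further seizures.

never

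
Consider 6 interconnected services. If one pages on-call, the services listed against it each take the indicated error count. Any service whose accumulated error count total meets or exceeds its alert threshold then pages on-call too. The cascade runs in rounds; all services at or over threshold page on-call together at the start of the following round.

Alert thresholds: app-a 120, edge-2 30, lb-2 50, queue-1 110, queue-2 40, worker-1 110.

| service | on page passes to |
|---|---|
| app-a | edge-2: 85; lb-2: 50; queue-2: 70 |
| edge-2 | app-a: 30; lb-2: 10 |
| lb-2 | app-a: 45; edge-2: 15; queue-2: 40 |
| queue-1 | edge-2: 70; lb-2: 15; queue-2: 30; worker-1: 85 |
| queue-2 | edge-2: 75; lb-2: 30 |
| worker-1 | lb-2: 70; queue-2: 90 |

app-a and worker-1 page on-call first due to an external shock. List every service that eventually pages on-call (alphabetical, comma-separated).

app-a, edge-2, lb-2, queue-2, worker-1

Round 1 — app-a, worker-1 page on-call (initial).
  edge-2: +85 → 85 ≥ 30
  lb-2: +50+70 → 120 ≥ 50
  queue-2: +70+90 → 160 ≥ 40
Round 2 — edge-2, lb-2, queue-2 page on-call.
No further pages.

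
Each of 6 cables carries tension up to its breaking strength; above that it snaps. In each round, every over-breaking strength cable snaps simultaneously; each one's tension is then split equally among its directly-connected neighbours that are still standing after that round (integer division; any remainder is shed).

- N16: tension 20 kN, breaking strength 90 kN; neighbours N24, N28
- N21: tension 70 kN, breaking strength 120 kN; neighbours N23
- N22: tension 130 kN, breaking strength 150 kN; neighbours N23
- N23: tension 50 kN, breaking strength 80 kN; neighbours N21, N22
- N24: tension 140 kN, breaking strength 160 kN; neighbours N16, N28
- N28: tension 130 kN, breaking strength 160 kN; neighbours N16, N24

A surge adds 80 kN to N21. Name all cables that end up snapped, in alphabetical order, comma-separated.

N21, N22, N23

Round 1 — N21 at 150 > 120. N21 snaps.
  N21 sheds 150 kN to N23: 150 each.
    N23: 50+150 = 200 > 80
Round 2 — N23 snaps.
  N23 sheds 200 kN to N22: 200 each.
    N22: 130+200 = 330 > 150
Round 3 — N22 snaps.
  N22 sheds 330 kN: no online neighbours, lost.
No further breaks.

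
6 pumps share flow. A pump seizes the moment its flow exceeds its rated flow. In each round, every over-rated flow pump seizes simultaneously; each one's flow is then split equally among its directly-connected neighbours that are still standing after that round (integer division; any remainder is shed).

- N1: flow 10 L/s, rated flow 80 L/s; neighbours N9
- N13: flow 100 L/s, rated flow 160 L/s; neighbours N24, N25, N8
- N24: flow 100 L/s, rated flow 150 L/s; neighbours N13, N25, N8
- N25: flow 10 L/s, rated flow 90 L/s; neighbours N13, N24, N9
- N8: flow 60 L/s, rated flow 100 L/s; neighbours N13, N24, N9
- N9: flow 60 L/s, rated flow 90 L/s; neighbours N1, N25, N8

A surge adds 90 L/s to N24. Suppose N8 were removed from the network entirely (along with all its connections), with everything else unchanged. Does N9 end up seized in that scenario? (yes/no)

With N8 removed:
Round 1 — N24 at 190 > 150. N24 seizes.
  N24 sheds 190 L/s to N13, N25: 95 each.
    N13: 100+95 = 195 > 160
    N25: 10+95 = 105 > 90
Round 2 — N13, N25 seize.
  N13 sheds 195 L/s: no online neighbours, lost.
  N25 sheds 105 L/s to N9: 105 each.
    N9: 60+105 = 165 > 90
Round 3 — N9 seizes.
  N9 sheds 165 L/s to N1: 165 each.
    N1: 10+165 = 175 > 80
Round 4 — N1 seizes.
  N1 sheds 175 L/s: no online neighbours, lost.
No further seizures.

yes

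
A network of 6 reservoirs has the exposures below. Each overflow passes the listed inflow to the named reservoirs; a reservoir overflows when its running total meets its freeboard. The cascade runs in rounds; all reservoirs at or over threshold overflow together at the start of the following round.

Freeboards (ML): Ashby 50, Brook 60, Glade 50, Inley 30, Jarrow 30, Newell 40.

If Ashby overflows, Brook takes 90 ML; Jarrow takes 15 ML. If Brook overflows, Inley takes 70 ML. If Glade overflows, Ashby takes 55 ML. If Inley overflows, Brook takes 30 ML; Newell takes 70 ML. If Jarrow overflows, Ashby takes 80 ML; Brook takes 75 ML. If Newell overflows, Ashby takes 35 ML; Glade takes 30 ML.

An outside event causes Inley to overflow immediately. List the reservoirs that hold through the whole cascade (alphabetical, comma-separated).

Round 1 — Inley overflows (initial).
  Brook: +30 → 30 < 60
  Newell: +70 → 70 ≥ 40
Round 2 — Newell overflows.
  Ashby: +35 → 35 < 50
  Glade: +30 → 30 < 50
No further overflows.

Ashby, Brook, Glade, Jarrow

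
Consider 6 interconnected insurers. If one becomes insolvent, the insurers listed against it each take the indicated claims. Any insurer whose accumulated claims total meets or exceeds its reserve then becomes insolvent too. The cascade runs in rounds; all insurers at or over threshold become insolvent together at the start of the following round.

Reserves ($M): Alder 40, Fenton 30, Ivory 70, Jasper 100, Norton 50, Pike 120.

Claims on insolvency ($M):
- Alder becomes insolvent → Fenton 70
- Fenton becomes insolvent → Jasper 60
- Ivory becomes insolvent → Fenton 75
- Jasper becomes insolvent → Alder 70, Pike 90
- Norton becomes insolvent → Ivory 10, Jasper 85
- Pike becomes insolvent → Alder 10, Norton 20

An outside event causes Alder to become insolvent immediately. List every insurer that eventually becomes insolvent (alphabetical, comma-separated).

Round 1 — Alder becomes insolvent (initial).
  Fenton: +70 → 70 ≥ 30
Round 2 — Fenton becomes insolvent.
  Jasper: +60 → 60 < 100
No further insolvencies.

Alder, Fenton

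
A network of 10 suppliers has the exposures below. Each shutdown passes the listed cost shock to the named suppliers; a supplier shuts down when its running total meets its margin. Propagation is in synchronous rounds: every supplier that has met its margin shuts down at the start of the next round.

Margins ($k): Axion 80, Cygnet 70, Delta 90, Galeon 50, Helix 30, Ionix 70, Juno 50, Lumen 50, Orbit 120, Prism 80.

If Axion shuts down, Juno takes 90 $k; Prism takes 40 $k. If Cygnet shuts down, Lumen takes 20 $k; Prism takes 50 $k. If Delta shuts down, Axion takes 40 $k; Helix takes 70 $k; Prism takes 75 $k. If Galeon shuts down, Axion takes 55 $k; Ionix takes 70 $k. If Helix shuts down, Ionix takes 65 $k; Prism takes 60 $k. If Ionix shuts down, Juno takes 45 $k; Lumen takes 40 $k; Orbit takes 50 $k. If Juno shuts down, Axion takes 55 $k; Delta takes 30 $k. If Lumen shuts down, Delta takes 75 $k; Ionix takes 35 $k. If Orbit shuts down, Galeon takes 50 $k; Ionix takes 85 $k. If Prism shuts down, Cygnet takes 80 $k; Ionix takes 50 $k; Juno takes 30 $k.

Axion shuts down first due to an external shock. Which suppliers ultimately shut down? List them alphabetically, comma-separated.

Axion, Juno

Round 1 — Axion shuts down (initial).
  Juno: +90 → 90 ≥ 50
  Prism: +40 → 40 < 80
Round 2 — Juno shuts down.
  Delta: +30 → 30 < 90
No further shutdowns.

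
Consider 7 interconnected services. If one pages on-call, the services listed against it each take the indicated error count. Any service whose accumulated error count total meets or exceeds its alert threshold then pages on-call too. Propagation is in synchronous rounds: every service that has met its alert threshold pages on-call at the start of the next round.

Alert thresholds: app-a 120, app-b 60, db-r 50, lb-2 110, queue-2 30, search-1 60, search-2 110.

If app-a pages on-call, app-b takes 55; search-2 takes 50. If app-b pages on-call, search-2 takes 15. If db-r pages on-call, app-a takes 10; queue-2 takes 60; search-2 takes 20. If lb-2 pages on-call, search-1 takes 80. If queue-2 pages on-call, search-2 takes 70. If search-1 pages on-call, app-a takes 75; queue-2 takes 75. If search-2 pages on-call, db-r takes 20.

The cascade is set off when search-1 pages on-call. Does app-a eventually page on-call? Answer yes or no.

no

Round 1 — search-1 pages on-call (initial).
  app-a: +75 → 75 < 120
  queue-2: +75 → 75 ≥ 30
Round 2 — queue-2 pages on-call.
  search-2: +70 → 70 < 110
No further pages.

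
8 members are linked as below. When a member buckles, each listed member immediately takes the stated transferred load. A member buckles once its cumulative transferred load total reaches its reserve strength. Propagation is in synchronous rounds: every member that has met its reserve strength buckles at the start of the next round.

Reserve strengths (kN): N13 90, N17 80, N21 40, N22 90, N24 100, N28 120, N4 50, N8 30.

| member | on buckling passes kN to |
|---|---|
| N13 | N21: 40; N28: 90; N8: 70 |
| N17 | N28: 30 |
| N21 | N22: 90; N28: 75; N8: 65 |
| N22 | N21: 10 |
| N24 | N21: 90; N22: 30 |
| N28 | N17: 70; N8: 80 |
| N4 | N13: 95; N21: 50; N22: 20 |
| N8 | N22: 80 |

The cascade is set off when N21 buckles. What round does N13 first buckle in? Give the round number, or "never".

Round 1 — N21 buckles (initial).
  N22: +90 → 90 ≥ 90
  N28: +75 → 75 < 120
  N8: +65 → 65 ≥ 30
Round 2 — N22, N8 buckle.
No further bucklings.

never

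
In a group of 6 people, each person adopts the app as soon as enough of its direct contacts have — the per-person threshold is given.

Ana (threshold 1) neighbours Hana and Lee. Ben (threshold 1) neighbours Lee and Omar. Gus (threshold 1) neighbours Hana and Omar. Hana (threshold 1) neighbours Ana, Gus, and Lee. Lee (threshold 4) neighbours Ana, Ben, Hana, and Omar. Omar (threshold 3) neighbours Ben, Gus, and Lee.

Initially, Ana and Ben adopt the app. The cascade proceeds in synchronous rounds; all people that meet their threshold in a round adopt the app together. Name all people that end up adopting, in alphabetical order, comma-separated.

Round 1 — Ana, Ben adopt the app (initial).
Round 2 — checking thresholds:
  Hana: 1 of 3 neighbours ≥ 1, adopts the app.
  Lee: 2 of 4 neighbours < 4, holds.
  Omar: 1 of 3 neighbours < 3, holds.
Round 3 — checking thresholds:
  Gus: 1 of 2 neighbours ≥ 1, adopts the app.
  Lee: 3 of 4 neighbours < 4, holds.
  Omar: 1 of 3 neighbours < 3, holds.
Round 4 — no new adoptions; cascade stops.

Ana, Ben, Gus, Hana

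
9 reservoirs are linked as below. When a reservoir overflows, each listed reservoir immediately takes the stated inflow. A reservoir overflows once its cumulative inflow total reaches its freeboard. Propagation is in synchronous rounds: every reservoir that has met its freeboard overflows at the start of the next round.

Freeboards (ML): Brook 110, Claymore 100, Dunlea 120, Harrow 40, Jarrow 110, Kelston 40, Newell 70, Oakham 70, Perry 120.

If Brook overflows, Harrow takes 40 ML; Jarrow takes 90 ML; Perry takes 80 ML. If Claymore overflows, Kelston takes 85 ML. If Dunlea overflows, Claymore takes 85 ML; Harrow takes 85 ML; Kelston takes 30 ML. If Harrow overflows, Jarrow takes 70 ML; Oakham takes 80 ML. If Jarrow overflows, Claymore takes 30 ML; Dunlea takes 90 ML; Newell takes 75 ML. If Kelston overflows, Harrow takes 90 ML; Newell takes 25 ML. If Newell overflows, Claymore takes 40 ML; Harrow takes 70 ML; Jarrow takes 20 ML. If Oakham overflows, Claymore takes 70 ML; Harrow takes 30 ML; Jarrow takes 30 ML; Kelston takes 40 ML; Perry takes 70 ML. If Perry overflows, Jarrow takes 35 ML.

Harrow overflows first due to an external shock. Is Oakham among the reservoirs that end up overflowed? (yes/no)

yes

Round 1 — Harrow overflows (initial).
  Jarrow: +70 → 70 < 110
  Oakham: +80 → 80 ≥ 70
Round 2 — Oakham overflows.
  Claymore: +70 → 70 < 100
  Jarrow: +30 → 100 < 110
  Kelston: +40 → 40 ≥ 40
  Perry: +70 → 70 < 120
Round 3 — Kelston overflows.
  Newell: +25 → 25 < 70
No further overflows.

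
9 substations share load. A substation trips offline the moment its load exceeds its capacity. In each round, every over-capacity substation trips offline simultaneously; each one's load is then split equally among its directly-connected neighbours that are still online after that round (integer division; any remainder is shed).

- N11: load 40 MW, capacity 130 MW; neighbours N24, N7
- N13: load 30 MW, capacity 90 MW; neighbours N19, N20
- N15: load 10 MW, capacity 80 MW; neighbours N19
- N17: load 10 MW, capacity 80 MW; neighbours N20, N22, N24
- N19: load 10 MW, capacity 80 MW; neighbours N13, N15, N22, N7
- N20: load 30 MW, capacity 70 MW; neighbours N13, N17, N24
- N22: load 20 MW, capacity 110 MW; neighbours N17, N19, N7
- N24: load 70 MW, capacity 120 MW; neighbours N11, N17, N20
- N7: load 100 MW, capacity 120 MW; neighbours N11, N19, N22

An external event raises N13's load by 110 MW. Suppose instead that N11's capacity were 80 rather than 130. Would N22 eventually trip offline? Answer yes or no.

no

With N11's capacity at 80:
Round 1 — N13 at 140 > 90. N13 trips offline.
  N13 sheds 140 MW to N19, N20: 70 each.
    N19: 10+70 = 80 ≤ 80
    N20: 30+70 = 100 > 70
Round 2 — N20 trips offline.
  N20 sheds 100 MW to N17, N24: 50 each.
    N17: 10+50 = 60 ≤ 80
    N24: 70+50 = 120 ≤ 120
No further trips.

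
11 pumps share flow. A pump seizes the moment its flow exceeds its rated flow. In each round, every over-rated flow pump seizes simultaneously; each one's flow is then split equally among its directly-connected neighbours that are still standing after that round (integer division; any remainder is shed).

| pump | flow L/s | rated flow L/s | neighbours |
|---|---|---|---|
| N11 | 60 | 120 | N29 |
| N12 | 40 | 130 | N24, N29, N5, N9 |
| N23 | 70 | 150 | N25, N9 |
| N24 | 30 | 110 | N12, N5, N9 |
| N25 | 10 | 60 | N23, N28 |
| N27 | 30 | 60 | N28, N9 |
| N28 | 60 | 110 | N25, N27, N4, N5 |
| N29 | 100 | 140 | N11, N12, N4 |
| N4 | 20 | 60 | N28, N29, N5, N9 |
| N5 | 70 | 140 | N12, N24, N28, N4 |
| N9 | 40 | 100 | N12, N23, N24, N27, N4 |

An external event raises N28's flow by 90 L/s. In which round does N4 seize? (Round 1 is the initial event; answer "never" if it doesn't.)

Round 1 — N28 at 150 > 110. N28 seizes.
  N28 sheds 150 L/s to N25, N27, N4, N5: 37 each (2 lost).
    N25: 10+37 = 47 ≤ 60
    N27: 30+37 = 67 > 60
    N4: 20+37 = 57 ≤ 60
    N5: 70+37 = 107 ≤ 140
Round 2 — N27 seizes.
  N27 sheds 67 L/s to N9: 67 each.
    N9: 40+67 = 107 > 100
Round 3 — N9 seizes.
  N9 sheds 107 L/s to N12, N23, N24, N4: 26 each (3 lost).
    N12: 40+26 = 66 ≤ 130
    N23: 70+26 = 96 ≤ 150
    N24: 30+26 = 56 ≤ 110
    N4: 57+26 = 83 > 60
Round 4 — N4 seizes.
  N4 sheds 83 L/s to N29, N5: 41 each (1 lost).
    N29: 100+41 = 141 > 140
    N5: 107+41 = 148 > 140
Round 5 — N29, N5 seize.
  N29 sheds 141 L/s to N11, N12: 70 each (1 lost).
    N11: 60+70 = 130 > 120
    N12: 66+70 = 136 > 130
  N5 sheds 148 L/s to N12, N24: 74 each.
    N12: 136+74 = 210 > 130
    N24: 56+74 = 130 > 110
Round 6 — N11, N12, N24 seize.
  N11 sheds 130 L/s: no online neighbours, lost.
  N12 sheds 210 L/s: no online neighbours, lost.
  N24 sheds 130 L/s: no online neighbours, lost.
No further seizures.

4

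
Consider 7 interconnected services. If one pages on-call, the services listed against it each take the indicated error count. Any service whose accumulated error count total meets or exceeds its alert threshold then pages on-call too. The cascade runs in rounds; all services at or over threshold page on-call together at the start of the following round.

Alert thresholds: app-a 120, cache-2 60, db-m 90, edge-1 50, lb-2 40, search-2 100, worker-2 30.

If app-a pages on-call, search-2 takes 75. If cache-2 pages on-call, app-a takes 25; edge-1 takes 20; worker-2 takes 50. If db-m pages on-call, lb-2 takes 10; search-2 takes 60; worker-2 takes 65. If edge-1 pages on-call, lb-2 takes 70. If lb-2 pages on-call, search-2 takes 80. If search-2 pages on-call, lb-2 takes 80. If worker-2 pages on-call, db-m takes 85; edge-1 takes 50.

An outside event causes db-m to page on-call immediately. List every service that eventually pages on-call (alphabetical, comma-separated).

Round 1 — db-m pages on-call (initial).
  lb-2: +10 → 10 < 40
  search-2: +60 → 60 < 100
  worker-2: +65 → 65 ≥ 30
Round 2 — worker-2 pages on-call.
  edge-1: +50 → 50 ≥ 50
Round 3 — edge-1 pages on-call.
  lb-2: +70 → 80 ≥ 40
Round 4 — lb-2 pages on-call.
  search-2: +80 → 140 ≥ 100
Round 5 — search-2 pages on-call.
No further pages.

db-m, edge-1, lb-2, search-2, worker-2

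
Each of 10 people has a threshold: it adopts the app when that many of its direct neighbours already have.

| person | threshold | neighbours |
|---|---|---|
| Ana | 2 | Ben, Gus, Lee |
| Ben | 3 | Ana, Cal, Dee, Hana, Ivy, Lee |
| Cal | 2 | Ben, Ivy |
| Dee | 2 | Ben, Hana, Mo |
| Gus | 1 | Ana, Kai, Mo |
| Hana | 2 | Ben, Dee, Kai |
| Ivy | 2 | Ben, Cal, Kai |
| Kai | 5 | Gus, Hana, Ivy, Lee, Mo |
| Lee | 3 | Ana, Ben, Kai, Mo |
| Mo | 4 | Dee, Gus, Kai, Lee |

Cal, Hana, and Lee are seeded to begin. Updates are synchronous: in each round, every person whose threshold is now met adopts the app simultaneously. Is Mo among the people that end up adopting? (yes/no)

no

Round 1 — Cal, Hana, Lee adopt the app (initial).
Round 2 — checking thresholds:
  Ana: 1 of 3 neighbours < 2, not yet.
  Ben: 3 of 6 neighbours ≥ 3, adopts the app.
  Dee: 1 of 3 neighbours < 2, not yet.
  Ivy: 1 of 3 neighbours < 2, not yet.
  Kai: 2 of 5 neighbours < 5, not yet.
  Mo: 1 of 4 neighbours < 4, not yet.
Round 3 — checking thresholds:
  Ana: 2 of 3 neighbours ≥ 2, adopts the app.
  Dee: 2 of 3 neighbours ≥ 2, adopts the app.
  Ivy: 2 of 3 neighbours ≥ 2, adopts the app.
  Kai: 2 of 5 neighbours < 5, not yet.
  Mo: 1 of 4 neighbours < 4, not yet.
Round 4 — checking thresholds:
  Gus: 1 of 3 neighbours ≥ 1, adopts the app.
  Kai: 3 of 5 neighbours < 5, not yet.
  Mo: 2 of 4 neighbours < 4, not yet.
Round 5 — no new adoptions; cascade stops.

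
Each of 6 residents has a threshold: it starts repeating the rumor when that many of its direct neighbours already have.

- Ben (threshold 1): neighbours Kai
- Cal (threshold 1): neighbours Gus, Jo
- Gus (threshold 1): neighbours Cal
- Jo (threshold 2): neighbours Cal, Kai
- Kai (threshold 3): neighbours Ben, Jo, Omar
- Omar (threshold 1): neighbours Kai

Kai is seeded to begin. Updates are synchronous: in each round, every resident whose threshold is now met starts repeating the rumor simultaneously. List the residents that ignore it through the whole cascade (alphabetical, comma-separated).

Round 1 — Kai starts repeating the rumor (initial).
Round 2 — checking thresholds:
  Ben: 1 of 1 neighbours ≥ 1, starts repeating the rumor.
  Jo: 1 of 2 neighbours < 2, holds.
  Omar: 1 of 1 neighbours ≥ 1, starts repeating the rumor.
Round 3 — no new spreads; cascade stops.

Cal, Gus, Jo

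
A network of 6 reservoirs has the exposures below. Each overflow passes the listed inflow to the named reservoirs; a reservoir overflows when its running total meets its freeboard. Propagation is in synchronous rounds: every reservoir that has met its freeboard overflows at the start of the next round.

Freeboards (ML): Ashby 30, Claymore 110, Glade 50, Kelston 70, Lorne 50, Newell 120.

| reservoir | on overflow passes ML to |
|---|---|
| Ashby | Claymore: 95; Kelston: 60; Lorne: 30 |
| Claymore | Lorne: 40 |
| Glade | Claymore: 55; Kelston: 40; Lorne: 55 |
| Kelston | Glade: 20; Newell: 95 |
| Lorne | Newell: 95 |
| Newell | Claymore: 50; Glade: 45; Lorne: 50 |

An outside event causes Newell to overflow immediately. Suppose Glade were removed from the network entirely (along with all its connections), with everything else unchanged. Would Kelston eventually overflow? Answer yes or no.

no

With Glade removed:
Round 1 — Newell overflows (initial).
  Claymore: +50 → 50 < 110
  Lorne: +50 → 50 ≥ 50
Round 2 — Lorne overflows.
No further overflows.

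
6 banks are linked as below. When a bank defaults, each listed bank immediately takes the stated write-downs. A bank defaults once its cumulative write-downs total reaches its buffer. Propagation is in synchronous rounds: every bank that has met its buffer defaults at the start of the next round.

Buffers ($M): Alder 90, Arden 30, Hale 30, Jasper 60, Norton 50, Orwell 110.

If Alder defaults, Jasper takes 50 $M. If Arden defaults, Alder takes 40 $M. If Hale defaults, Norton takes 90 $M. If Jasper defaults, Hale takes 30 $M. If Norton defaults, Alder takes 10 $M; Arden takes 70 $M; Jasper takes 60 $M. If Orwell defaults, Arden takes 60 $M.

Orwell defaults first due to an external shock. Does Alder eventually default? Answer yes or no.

no

Round 1 — Orwell defaults (initial).
  Arden: +60 → 60 ≥ 30
Round 2 — Arden defaults.
  Alder: +40 → 40 < 90
No further defaults.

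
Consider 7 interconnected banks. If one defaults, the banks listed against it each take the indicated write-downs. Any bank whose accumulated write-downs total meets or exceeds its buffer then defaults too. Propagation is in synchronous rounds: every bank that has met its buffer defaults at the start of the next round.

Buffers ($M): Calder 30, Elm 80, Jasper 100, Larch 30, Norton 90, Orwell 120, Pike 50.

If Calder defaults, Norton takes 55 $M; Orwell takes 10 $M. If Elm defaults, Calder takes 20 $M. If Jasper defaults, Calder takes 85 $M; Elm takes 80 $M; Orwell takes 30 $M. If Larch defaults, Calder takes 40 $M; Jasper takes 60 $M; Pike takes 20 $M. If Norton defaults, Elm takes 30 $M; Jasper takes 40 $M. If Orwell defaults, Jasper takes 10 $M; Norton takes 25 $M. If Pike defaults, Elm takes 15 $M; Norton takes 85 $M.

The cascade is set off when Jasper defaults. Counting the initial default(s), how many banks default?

3

Round 1 — Jasper defaults (initial).
  Calder: +85 → 85 ≥ 30
  Elm: +80 → 80 ≥ 80
  Orwell: +30 → 30 < 120
Round 2 — Calder, Elm default.
  Norton: +55 → 55 < 90
  Orwell: +10 → 40 < 120
No further defaults.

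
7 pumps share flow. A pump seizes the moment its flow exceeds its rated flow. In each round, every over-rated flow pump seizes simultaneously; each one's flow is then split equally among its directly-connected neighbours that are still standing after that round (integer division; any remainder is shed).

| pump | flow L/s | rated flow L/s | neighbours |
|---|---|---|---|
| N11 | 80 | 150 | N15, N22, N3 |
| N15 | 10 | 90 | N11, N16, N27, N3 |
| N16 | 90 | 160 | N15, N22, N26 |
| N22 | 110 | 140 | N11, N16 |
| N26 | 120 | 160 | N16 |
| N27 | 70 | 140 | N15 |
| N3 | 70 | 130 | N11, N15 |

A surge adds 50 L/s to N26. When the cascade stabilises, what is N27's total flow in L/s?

Round 1 — N26 at 170 > 160. N26 seizes.
  N26 sheds 170 L/s to N16: 170 each.
    N16: 90+170 = 260 > 160
Round 2 — N16 seizes.
  N16 sheds 260 L/s to N15, N22: 130 each.
    N15: 10+130 = 140 > 90
    N22: 110+130 = 240 > 140
Round 3 — N15, N22 seize.
  N15 sheds 140 L/s to N11, N27, N3: 46 each (2 lost).
    N11: 80+46 = 126 ≤ 150
    N27: 70+46 = 116 ≤ 140
    N3: 70+46 = 116 ≤ 130
  N22 sheds 240 L/s to N11: 240 each.
    N11: 126+240 = 366 > 150
Round 4 — N11 seizes.
  N11 sheds 366 L/s to N3: 366 each.
    N3: 116+366 = 482 > 130
Round 5 — N3 seizes.
  N3 sheds 482 L/s: no online neighbours, lost.
No further seizures.

116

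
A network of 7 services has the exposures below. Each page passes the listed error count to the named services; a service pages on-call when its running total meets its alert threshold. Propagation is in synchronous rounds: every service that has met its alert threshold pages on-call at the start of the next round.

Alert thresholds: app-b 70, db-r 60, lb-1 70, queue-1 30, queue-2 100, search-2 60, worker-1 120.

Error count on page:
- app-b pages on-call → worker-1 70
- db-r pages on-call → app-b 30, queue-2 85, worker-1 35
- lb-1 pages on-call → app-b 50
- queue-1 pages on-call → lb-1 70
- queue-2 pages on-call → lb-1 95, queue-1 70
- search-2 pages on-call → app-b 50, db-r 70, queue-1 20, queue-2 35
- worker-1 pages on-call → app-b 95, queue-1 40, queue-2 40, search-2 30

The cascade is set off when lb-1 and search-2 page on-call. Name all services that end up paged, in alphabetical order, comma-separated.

app-b, db-r, lb-1, queue-1, queue-2, search-2

Round 1 — lb-1, search-2 page on-call (initial).
  app-b: +50+50 → 100 ≥ 70
  db-r: +70 → 70 ≥ 60
  queue-1: +20 → 20 < 30
  queue-2: +35 → 35 < 100
Round 2 — app-b, db-r page on-call.
  queue-2: +85 → 120 ≥ 100
  worker-1: +70+35 → 105 < 120
Round 3 — queue-2 pages on-call.
  queue-1: +70 → 90 ≥ 30
Round 4 — queue-1 pages on-call.
No further pages.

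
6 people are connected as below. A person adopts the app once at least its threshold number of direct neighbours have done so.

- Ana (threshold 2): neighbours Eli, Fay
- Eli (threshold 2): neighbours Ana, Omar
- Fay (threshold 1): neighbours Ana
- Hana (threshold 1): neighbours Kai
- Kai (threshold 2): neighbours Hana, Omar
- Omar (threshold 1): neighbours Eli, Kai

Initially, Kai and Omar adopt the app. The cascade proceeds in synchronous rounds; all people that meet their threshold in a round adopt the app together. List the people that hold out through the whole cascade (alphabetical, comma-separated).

Ana, Eli, Fay

Round 1 — Kai, Omar adopt the app (initial).
Round 2 — checking thresholds:
  Eli: 1 of 2 neighbours < 2, not yet.
  Hana: 1 of 1 neighbours ≥ 1, adopts the app.
Round 3 — no new adoptions; cascade stops.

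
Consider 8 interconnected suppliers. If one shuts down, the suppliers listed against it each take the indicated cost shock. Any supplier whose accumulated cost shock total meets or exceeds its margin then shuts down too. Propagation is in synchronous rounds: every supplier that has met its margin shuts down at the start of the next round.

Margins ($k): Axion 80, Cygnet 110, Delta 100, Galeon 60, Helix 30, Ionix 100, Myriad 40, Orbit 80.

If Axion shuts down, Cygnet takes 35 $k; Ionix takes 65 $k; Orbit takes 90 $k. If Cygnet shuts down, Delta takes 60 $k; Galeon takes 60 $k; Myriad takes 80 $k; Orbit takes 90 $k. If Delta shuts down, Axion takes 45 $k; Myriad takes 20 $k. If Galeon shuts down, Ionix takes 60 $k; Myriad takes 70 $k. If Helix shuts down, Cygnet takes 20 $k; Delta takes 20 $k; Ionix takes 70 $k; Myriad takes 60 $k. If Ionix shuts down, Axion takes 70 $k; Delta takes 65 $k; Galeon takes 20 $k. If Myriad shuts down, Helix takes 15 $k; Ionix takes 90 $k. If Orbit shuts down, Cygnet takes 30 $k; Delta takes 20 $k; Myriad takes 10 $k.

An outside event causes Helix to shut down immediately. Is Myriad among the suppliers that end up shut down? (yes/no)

Round 1 — Helix shuts down (initial).
  Cygnet: +20 → 20 < 110
  Delta: +20 → 20 < 100
  Ionix: +70 → 70 < 100
  Myriad: +60 → 60 ≥ 40
Round 2 — Myriad shuts down.
  Ionix: +90 → 160 ≥ 100
Round 3 — Ionix shuts down.
  Axion: +70 → 70 < 80
  Delta: +65 → 85 < 100
  Galeon: +20 → 20 < 60
No further shutdowns.

yes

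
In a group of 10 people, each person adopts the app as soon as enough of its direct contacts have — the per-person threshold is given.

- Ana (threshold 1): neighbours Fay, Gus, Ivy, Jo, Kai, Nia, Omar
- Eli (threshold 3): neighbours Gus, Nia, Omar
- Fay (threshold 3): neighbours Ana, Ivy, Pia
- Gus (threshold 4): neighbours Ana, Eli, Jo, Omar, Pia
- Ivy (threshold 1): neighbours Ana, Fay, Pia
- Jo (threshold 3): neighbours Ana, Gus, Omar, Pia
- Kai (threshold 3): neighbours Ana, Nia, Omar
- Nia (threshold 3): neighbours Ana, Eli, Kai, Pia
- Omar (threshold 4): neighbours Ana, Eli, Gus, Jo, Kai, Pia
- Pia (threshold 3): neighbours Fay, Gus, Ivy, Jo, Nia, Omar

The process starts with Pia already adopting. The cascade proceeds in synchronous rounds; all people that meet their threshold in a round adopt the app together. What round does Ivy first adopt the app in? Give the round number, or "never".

Round 1 — Pia adopts the app (initial).
Round 2 — checking thresholds:
  Fay: 1 of 3 neighbours < 3, below threshold.
  Gus: 1 of 5 neighbours < 4, below threshold.
  Ivy: 1 of 3 neighbours ≥ 1, adopts the app.
  Jo: 1 of 4 neighbours < 3, below threshold.
  Nia: 1 of 4 neighbours < 3, below threshold.
  Omar: 1 of 6 neighbours < 4, below threshold.
Round 3 — checking thresholds:
  Ana: 1 of 7 neighbours ≥ 1, adopts the app.
  Fay: 2 of 3 neighbours < 3, below threshold.
  Gus: 1 of 5 neighbours < 4, below threshold.
  Jo: 1 of 4 neighbours < 3, below threshold.
  Nia: 1 of 4 neighbours < 3, below threshold.
  Omar: 1 of 6 neighbours < 4, below threshold.
Round 4 — checking thresholds:
  Fay: 3 of 3 neighbours ≥ 3, adopts the app.
  Gus: 2 of 5 neighbours < 4, below threshold.
  Jo: 2 of 4 neighbours < 3, below threshold.
  Kai: 1 of 3 neighbours < 3, below threshold.
  Nia: 2 of 4 neighbours < 3, below threshold.
  Omar: 2 of 6 neighbours < 4, below threshold.
Round 5 — no new adoptions; cascade stops.

2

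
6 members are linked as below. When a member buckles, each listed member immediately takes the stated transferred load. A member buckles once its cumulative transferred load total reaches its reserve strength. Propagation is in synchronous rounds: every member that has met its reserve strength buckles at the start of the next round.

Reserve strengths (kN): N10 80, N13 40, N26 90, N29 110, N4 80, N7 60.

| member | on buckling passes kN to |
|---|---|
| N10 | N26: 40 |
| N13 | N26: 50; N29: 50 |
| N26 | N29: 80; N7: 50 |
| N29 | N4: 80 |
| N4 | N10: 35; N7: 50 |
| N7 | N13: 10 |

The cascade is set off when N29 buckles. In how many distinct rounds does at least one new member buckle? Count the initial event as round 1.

Round 1 — N29 buckles (initial).
  N4: +80 → 80 ≥ 80
Round 2 — N4 buckles.
  N10: +35 → 35 < 80
  N7: +50 → 50 < 60
No further bucklings.

2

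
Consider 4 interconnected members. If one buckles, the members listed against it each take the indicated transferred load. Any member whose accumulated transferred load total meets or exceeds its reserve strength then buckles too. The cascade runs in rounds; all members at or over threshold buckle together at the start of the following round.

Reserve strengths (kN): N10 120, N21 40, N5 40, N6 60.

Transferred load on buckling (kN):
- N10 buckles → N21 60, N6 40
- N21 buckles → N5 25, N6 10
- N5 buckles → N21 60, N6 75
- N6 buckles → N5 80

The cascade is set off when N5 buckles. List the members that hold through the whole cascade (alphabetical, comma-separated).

N10

Round 1 — N5 buckles (initial).
  N21: +60 → 60 ≥ 40
  N6: +75 → 75 ≥ 60
Round 2 — N21, N6 buckle.
No further bucklings.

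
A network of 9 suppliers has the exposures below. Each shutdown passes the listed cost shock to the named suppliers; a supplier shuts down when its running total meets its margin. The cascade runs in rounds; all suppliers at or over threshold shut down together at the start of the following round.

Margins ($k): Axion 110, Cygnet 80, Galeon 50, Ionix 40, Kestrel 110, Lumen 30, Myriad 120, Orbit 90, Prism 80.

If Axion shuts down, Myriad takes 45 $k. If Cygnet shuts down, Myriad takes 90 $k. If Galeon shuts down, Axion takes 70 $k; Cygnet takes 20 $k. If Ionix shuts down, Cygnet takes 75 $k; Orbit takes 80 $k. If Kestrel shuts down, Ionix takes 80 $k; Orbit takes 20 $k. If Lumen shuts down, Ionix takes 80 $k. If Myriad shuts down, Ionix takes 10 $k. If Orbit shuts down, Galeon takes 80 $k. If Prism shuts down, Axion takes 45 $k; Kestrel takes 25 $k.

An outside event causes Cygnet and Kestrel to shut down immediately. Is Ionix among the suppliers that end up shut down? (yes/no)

Round 1 — Cygnet, Kestrel shut down (initial).
  Ionix: +80 → 80 ≥ 40
  Myriad: +90 → 90 < 120
  Orbit: +20 → 20 < 90
Round 2 — Ionix shuts down.
  Orbit: +80 → 100 ≥ 90
Round 3 — Orbit shuts down.
  Galeon: +80 → 80 ≥ 50
Round 4 — Galeon shuts down.
  Axion: +70 → 70 < 110
No further shutdowns.

yes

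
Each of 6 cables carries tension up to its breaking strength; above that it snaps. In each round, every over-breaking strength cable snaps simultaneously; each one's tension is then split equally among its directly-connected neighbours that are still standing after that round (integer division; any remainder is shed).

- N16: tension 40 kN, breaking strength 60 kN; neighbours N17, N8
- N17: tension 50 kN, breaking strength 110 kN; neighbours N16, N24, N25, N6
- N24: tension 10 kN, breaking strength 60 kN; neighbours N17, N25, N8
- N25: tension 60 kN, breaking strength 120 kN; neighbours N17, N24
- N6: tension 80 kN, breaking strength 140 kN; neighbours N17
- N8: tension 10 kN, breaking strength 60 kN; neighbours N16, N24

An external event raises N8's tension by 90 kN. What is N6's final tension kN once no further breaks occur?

Round 1 — N8 at 100 > 60. N8 snaps.
  N8 sheds 100 kN to N16, N24: 50 each.
    N16: 40+50 = 90 > 60
    N24: 10+50 = 60 ≤ 60
Round 2 — N16 snaps.
  N16 sheds 90 kN to N17: 90 each.
    N17: 50+90 = 140 > 110
Round 3 — N17 snaps.
  N17 sheds 140 kN to N24, N25, N6: 46 each (2 lost).
    N24: 60+46 = 106 > 60
    N25: 60+46 = 106 ≤ 120
    N6: 80+46 = 126 ≤ 140
Round 4 — N24 snaps.
  N24 sheds 106 kN to N25: 106 each.
    N25: 106+106 = 212 > 120
Round 5 — N25 snaps.
  N25 sheds 212 kN: no online neighbours, lost.
No further breaks.

126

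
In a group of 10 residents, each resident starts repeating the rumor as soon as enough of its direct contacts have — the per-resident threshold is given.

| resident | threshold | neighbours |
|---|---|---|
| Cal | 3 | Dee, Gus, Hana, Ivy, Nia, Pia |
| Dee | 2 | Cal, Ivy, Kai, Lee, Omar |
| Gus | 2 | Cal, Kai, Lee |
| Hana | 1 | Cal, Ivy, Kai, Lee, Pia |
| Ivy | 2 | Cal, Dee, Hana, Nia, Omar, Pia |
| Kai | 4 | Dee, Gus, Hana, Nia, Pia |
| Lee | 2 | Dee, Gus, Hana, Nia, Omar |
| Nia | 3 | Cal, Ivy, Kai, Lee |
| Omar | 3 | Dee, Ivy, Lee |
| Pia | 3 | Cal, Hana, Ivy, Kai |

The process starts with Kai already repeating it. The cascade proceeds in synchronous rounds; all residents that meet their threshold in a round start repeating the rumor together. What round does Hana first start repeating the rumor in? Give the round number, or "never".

2

Round 1 — Kai starts repeating the rumor (initial).
Round 2 — checking thresholds:
  Dee: 1 of 5 neighbours < 2, below threshold.
  Gus: 1 of 3 neighbours < 2, below threshold.
  Hana: 1 of 5 neighbours ≥ 1, starts repeating the rumor.
  Nia: 1 of 4 neighbours < 3, below threshold.
  Pia: 1 of 4 neighbours < 3, below threshold.
Round 3 — no new spreads; cascade stops.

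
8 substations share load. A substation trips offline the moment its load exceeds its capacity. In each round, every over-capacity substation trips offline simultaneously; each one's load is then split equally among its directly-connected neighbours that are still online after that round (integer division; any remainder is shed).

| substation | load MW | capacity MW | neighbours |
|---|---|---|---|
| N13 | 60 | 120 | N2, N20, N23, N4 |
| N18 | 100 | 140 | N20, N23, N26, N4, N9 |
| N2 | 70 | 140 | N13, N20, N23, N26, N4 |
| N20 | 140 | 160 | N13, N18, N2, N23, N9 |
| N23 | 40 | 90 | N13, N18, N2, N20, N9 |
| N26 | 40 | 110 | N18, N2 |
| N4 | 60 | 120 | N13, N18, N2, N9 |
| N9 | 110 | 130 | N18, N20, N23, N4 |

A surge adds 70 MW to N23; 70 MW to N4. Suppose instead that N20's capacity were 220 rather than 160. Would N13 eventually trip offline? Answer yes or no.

yes

With N20's capacity at 220:
Round 1 — N23 at 110 > 90; N4 at 130 > 120. N23, N4 trip offline.
  N23 sheds 110 MW to N13, N18, N2, N20, N9: 22 each.
    N13: 60+22 = 82 ≤ 120
    N18: 100+22 = 122 ≤ 140
    N2: 70+22 = 92 ≤ 140
    N20: 140+22 = 162 ≤ 220
    N9: 110+22 = 132 > 130
  N4 sheds 130 MW to N13, N18, N2, N9: 32 each (2 lost).
    N13: 82+32 = 114 ≤ 120
    N18: 122+32 = 154 > 140
    N2: 92+32 = 124 ≤ 140
    N9: 132+32 = 164 > 130
Round 2 — N18, N9 trip offline.
  N18 sheds 154 MW to N20, N26: 77 each.
    N20: 162+77 = 239 > 220
    N26: 40+77 = 117 > 110
  N9 sheds 164 MW to N20: 164 each.
    N20: 239+164 = 403 > 220
Round 3 — N20, N26 trip offline.
  N20 sheds 403 MW to N13, N2: 201 each (1 lost).
    N13: 114+201 = 315 > 120
    N2: 124+201 = 325 > 140
  N26 sheds 117 MW to N2: 117 each.
    N2: 325+117 = 442 > 140
Round 4 — N13, N2 trip offline.
  N13 sheds 315 MW: no online neighbours, lost.
  N2 sheds 442 MW: no online neighbours, lost.
No further trips.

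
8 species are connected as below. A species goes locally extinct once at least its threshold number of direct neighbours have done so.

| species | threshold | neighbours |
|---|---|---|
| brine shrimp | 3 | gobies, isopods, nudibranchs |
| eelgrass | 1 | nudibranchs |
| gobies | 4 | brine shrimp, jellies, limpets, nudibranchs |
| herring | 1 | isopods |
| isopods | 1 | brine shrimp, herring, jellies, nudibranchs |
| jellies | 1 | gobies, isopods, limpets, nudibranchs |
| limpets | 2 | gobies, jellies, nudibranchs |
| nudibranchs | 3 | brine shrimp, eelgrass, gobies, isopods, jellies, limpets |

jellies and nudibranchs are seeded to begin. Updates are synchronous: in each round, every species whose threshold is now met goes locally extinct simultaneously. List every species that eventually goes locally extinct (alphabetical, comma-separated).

Round 1 — jellies, nudibranchs go locally extinct (initial).
Round 2 — checking thresholds:
  brine shrimp: 1 of 3 neighbours < 3, below threshold.
  eelgrass: 1 of 1 neighbours ≥ 1, goes locally extinct.
  gobies: 2 of 4 neighbours < 4, below threshold.
  isopods: 2 of 4 neighbours ≥ 1, goes locally extinct.
  limpets: 2 of 3 neighbours ≥ 2, goes locally extinct.
Round 3 — checking thresholds:
  brine shrimp: 2 of 3 neighbours < 3, below threshold.
  gobies: 3 of 4 neighbours < 4, below threshold.
  herring: 1 of 1 neighbours ≥ 1, goes locally extinct.
Round 4 — no new extinctions; cascade stops.

eelgrass, herring, isopods, jellies, limpets, nudibranchs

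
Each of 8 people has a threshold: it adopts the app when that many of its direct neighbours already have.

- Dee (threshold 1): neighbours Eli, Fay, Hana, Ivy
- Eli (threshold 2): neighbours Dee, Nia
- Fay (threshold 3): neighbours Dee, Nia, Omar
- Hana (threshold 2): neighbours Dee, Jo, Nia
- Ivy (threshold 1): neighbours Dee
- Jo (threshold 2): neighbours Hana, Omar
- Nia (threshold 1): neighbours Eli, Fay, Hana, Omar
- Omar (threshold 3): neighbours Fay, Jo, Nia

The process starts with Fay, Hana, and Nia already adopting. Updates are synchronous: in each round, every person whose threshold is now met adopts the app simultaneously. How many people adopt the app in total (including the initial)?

Round 1 — Fay, Hana, Nia adopt the app (initial).
Round 2 — checking thresholds:
  Dee: 2 of 4 neighbours ≥ 1, adopts the app.
  Eli: 1 of 2 neighbours < 2, not yet.
  Jo: 1 of 2 neighbours < 2, not yet.
  Omar: 2 of 3 neighbours < 3, not yet.
Round 3 — checking thresholds:
  Eli: 2 of 2 neighbours ≥ 2, adopts the app.
  Ivy: 1 of 1 neighbours ≥ 1, adopts the app.
  Jo: 1 of 2 neighbours < 2, not yet.
  Omar: 2 of 3 neighbours < 3, not yet.
Round 4 — no new adoptions; cascade stops.

6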